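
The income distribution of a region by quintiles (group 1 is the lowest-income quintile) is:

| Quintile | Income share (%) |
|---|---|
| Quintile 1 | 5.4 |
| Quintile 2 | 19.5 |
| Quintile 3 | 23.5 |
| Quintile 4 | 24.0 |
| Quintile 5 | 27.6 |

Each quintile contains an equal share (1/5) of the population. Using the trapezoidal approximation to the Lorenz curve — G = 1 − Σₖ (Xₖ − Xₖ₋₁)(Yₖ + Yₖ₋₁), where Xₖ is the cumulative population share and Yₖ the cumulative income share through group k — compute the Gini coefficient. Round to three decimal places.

Cumulative income shares Yₖ: 0.0540, 0.2490, 0.4840, 0.7240, 1.0000
Σ (Xₖ−Xₖ₋₁)(Yₖ+Yₖ₋₁) = (1/5)(0.0540+0.0000) + (1/5)(0.2490+0.0540) + (1/5)(0.4840+0.2490) + (1/5)(0.7240+0.4840) + (1/5)(1.0000+0.7240)
  = 0.0108 + 0.0606 + 0.1466 + 0.2416 + 0.3448 = 0.8044
G = 1 − 0.8044 = 0.1956

0.196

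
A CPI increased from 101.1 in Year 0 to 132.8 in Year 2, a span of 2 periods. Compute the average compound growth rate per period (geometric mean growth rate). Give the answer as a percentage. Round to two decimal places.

Growth factor = (132.8/101.1)^(1/2) = (1.313551)^(1/2) = 1.146102
Growth rate = 1.146102 − 1 = 0.146102 = 14.6102%

14.61%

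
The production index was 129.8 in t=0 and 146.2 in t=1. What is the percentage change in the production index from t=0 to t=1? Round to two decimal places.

12.63%

Change = (146.2 − 129.8) / 129.8 × 100
       = 16.4 / 129.8 × 100 = 12.6348%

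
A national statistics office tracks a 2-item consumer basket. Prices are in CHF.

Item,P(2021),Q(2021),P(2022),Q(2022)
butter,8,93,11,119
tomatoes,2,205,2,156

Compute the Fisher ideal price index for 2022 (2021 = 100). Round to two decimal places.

126.19

Laspeyres component (base-period weights):
ΣP(2022)Q(2021) = 11×93 + 2×205 = 1023 + 410 = 1433
ΣP(2021)Q(2021) = 8×93 + 2×205 = 744 + 410 = 1154
L = 1433 / 1154 × 100 = 124.1768
Paasche component (current-period weights):
ΣP(2022)Q(2022) = 11×119 + 2×156 = 1309 + 312 = 1621
ΣP(2021)Q(2022) = 8×119 + 2×156 = 952 + 312 = 1264
P = 1621 / 1264 × 100 = 128.2437
Fisher = √(L × P) = √(124.1768 × 128.2437) = 126.1938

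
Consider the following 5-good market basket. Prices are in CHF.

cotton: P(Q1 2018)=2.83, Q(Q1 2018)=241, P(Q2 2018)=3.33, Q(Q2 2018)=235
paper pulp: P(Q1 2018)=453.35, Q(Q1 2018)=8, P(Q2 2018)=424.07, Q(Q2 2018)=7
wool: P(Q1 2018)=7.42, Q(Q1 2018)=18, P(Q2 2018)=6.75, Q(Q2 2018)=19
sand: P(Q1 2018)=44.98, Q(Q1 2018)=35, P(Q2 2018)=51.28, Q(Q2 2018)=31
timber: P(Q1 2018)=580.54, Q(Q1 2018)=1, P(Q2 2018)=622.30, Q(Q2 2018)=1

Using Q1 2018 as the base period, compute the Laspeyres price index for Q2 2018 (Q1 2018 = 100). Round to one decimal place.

102.1

Laspeyres price index uses base-period quantities as weights.
ΣP(Q2 2018)·Q(Q1 2018) = 3.33×241 + 424.07×8 + 6.75×18 + 51.28×35 + 622.30×1 = 802.53 + 3392.56 + 121.5 + 1794.8 + 622.3 = 6733.69
ΣP(Q1 2018)·Q(Q1 2018) = 2.83×241 + 453.35×8 + 7.42×18 + 44.98×35 + 580.54×1 = 682.03 + 3626.8 + 133.56 + 1574.3 + 580.54 = 6597.23
Index = 6733.69 / 6597.23 × 100 = 102.0684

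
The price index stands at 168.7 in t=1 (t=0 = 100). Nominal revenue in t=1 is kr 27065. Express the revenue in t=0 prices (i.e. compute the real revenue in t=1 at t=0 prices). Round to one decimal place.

16043.3

Real = Nominal ÷ (Index/100) = 27065 ÷ (168.7/100)
     = 27065 ÷ 1.687 = 16043.2721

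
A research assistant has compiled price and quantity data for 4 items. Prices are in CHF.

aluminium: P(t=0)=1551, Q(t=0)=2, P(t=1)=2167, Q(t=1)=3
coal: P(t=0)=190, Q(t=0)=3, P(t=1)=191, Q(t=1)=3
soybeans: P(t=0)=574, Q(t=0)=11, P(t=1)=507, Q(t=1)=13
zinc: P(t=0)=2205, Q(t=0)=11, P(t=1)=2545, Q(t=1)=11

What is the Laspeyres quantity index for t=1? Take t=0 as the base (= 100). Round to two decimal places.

107.88

Laspeyres quantity index uses base-period prices as weights.
ΣP(t=0)·Q(t=1) = 1551×3 + 190×3 + 574×13 + 2205×11 = 4653 + 570 + 7462 + 24255 = 36940
ΣP(t=0)·Q(t=0) = 1551×2 + 190×3 + 574×11 + 2205×11 = 3102 + 570 + 6314 + 24255 = 34241
Index = 36940 / 34241 × 100 = 107.8824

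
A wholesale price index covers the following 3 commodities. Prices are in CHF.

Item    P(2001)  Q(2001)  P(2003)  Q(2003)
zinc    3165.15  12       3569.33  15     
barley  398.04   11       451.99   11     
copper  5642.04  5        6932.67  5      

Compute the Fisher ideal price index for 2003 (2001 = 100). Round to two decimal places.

116.62

Laspeyres component (base-period weights):
ΣP(2003)Q(2001) = 3569.33×12 + 451.99×11 + 6932.67×5 = 42831.96 + 4971.89 + 34663.35 = 82467.2
ΣP(2001)Q(2001) = 3165.15×12 + 398.04×11 + 5642.04×5 = 37981.8 + 4378.44 + 28210.2 = 70570.44
L = 82467.2 / 70570.44 × 100 = 116.8580
Paasche component (current-period weights):
ΣP(2003)Q(2003) = 3569.33×15 + 451.99×11 + 6932.67×5 = 53539.95 + 4971.89 + 34663.35 = 93175.19
ΣP(2001)Q(2003) = 3165.15×15 + 398.04×11 + 5642.04×5 = 47477.25 + 4378.44 + 28210.2 = 80065.89
P = 93175.19 / 80065.89 × 100 = 116.3731
Fisher = √(L × P) = √(116.8580 × 116.3731) = 116.6153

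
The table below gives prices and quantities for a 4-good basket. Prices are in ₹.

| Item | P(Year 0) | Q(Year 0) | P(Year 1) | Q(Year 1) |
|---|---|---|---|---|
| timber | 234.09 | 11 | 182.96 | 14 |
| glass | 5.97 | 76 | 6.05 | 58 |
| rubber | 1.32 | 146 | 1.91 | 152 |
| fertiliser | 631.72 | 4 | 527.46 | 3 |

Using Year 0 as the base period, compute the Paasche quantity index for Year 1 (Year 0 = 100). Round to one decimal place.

98.4

Paasche quantity index uses current-period prices as weights.
ΣP(Year 1)·Q(Year 1) = 182.96×14 + 6.05×58 + 1.91×152 + 527.46×3 = 2561.44 + 350.9 + 290.32 + 1582.38 = 4785.04
ΣP(Year 1)·Q(Year 0) = 182.96×11 + 6.05×76 + 1.91×146 + 527.46×4 = 2012.56 + 459.8 + 278.86 + 2109.84 = 4861.06
Index = 4785.04 / 4861.06 × 100 = 98.4361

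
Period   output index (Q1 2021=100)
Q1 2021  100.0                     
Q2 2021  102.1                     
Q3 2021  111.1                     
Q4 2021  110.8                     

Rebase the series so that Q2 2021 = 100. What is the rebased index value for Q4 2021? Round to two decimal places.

Rebased(Q4 2021) = 110.8 / 102.1 × 100 = 108.5211

108.52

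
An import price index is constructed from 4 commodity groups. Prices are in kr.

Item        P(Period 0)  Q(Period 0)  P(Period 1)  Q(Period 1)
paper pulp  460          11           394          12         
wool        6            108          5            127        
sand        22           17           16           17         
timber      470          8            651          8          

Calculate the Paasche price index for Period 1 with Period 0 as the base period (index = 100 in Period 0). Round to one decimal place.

104.1

Paasche price index uses current-period quantities as weights.
ΣP(Period 1)·Q(Period 1) = 394×12 + 5×127 + 16×17 + 651×8 = 4728 + 635 + 272 + 5208 = 10843
ΣP(Period 0)·Q(Period 1) = 460×12 + 6×127 + 22×17 + 470×8 = 5520 + 762 + 374 + 3760 = 10416
Index = 10843 / 10416 × 100 = 104.0995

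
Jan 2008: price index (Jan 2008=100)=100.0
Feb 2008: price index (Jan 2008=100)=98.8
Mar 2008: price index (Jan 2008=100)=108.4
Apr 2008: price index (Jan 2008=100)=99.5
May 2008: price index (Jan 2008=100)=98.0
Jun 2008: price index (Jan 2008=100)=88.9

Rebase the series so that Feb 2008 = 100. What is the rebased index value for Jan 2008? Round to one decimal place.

101.2

Rebased(Jan 2008) = 100.0 / 98.8 × 100 = 101.2146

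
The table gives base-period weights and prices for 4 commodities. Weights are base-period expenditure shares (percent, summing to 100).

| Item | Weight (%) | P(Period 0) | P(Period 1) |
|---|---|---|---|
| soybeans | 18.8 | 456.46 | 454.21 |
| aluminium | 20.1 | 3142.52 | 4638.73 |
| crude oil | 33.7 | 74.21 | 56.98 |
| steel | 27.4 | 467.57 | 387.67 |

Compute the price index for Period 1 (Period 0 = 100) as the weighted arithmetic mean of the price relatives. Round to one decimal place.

soybeans: 18.8 × (454.21/456.46) = 18.8 × 0.995071 = 18.7073
aluminium: 20.1 × (4638.73/3142.52) = 20.1 × 1.476118 = 29.6700
crude oil: 33.7 × (56.98/74.21) = 33.7 × 0.767821 = 25.8756
steel: 27.4 × (387.67/467.57) = 27.4 × 0.829116 = 22.7178
Index = Σ wᵢ·(p₁ᵢ/p₀ᵢ) = 18.7073 + 29.6700 + 25.8756 + 22.7178 = 96.9707

97.0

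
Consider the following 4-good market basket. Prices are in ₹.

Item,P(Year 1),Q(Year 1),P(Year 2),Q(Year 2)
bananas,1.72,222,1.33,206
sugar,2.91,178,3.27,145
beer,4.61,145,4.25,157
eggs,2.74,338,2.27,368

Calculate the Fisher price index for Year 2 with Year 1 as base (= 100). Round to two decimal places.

90.18

Laspeyres component (base-period weights):
ΣP(Year 2)Q(Year 1) = 1.33×222 + 3.27×178 + 4.25×145 + 2.27×338 = 295.26 + 582.06 + 616.25 + 767.26 = 2260.83
ΣP(Year 1)Q(Year 1) = 1.72×222 + 2.91×178 + 4.61×145 + 2.74×338 = 381.84 + 517.98 + 668.45 + 926.12 = 2494.39
L = 2260.83 / 2494.39 × 100 = 90.6366
Paasche component (current-period weights):
ΣP(Year 2)Q(Year 2) = 1.33×206 + 3.27×145 + 4.25×157 + 2.27×368 = 273.98 + 474.15 + 667.25 + 835.36 = 2250.74
ΣP(Year 1)Q(Year 2) = 1.72×206 + 2.91×145 + 4.61×157 + 2.74×368 = 354.32 + 421.95 + 723.77 + 1008.32 = 2508.36
P = 2250.74 / 2508.36 × 100 = 89.7295
Fisher = √(L × P) = √(90.6366 × 89.7295) = 90.1819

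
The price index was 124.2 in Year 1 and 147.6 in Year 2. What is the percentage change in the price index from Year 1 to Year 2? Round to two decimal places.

18.84%

Change = (147.6 − 124.2) / 124.2 × 100
       = 23.4 / 124.2 × 100 = 18.8406%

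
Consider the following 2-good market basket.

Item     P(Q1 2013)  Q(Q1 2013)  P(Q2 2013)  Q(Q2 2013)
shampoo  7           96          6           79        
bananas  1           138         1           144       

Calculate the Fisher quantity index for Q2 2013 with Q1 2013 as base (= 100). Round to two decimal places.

Laspeyres component (base-period weights):
ΣP(Q1 2013)Q(Q2 2013) = 7×79 + 1×144 = 553 + 144 = 697
ΣP(Q1 2013)Q(Q1 2013) = 7×96 + 1×138 = 672 + 138 = 810
L = 697 / 810 × 100 = 86.0494
Paasche component (current-period weights):
ΣP(Q2 2013)Q(Q2 2013) = 6×79 + 1×144 = 474 + 144 = 618
ΣP(Q2 2013)Q(Q1 2013) = 6×96 + 1×138 = 576 + 138 = 714
P = 618 / 714 × 100 = 86.5546
Fisher = √(L × P) = √(86.0494 × 86.5546) = 86.3016

86.30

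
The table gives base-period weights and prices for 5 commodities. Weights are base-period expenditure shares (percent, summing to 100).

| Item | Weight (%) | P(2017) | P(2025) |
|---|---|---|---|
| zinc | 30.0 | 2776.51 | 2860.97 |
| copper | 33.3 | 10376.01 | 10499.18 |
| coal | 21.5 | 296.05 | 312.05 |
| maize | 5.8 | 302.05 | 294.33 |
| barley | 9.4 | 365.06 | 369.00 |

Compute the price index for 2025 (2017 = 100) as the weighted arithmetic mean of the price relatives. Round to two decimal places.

102.42

zinc: 30.0 × (2860.97/2776.51) = 30.0 × 1.030419 = 30.9126
copper: 33.3 × (10499.18/10376.01) = 33.3 × 1.011871 = 33.6953
coal: 21.5 × (312.05/296.05) = 21.5 × 1.054045 = 22.6620
maize: 5.8 × (294.33/302.05) = 5.8 × 0.974441 = 5.6518
barley: 9.4 × (369.00/365.06) = 9.4 × 1.010793 = 9.5015
Index = Σ wᵢ·(p₁ᵢ/p₀ᵢ) = 30.9126 + 33.6953 + 22.6620 + 5.6518 + 9.5015 = 102.4231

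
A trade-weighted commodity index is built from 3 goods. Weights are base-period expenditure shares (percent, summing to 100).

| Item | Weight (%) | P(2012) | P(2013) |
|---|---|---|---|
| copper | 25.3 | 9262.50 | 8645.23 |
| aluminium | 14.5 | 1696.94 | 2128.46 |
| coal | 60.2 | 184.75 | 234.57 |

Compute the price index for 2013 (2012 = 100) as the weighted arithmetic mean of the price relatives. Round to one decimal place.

118.2

copper: 25.3 × (8645.23/9262.50) = 25.3 × 0.933358 = 23.6140
aluminium: 14.5 × (2128.46/1696.94) = 14.5 × 1.254293 = 18.1872
coal: 60.2 × (234.57/184.75) = 60.2 × 1.269662 = 76.4336
Index = Σ wᵢ·(p₁ᵢ/p₀ᵢ) = 23.6140 + 18.1872 + 76.4336 = 118.2348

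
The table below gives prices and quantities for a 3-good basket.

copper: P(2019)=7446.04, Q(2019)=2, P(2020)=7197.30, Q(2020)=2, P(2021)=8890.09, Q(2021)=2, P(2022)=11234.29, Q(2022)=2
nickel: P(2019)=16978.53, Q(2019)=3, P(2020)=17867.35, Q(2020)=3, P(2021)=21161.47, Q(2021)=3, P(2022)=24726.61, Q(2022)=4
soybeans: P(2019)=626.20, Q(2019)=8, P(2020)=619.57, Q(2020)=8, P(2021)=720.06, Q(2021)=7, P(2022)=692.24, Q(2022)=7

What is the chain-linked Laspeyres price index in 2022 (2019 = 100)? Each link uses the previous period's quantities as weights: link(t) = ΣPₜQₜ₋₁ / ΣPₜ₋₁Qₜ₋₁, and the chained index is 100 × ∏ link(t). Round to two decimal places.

Link 2019→2020:
ΣP(2020)Q(2019) = 7197.30×2 + 17867.35×3 + 619.57×8 = 14394.6 + 53602.05 + 4956.56 = 72953.21
ΣP(2019)Q(2019) = 7446.04×2 + 16978.53×3 + 626.20×8 = 14892.08 + 50935.59 + 5009.6 = 70837.27
link = 72953.21/70837.27 = 1.029870
Link 2020→2021:
ΣP(2021)Q(2020) = 8890.09×2 + 21161.47×3 + 720.06×8 = 17780.18 + 63484.41 + 5760.48 = 87025.07
ΣP(2020)Q(2020) = 7197.30×2 + 17867.35×3 + 619.57×8 = 14394.6 + 53602.05 + 4956.56 = 72953.21
link = 87025.07/72953.21 = 1.192889
Link 2021→2022:
ΣP(2022)Q(2021) = 11234.29×2 + 24726.61×3 + 692.24×7 = 22468.58 + 74179.83 + 4845.68 = 101494.09
ΣP(2021)Q(2021) = 8890.09×2 + 21161.47×3 + 720.06×7 = 17780.18 + 63484.41 + 5040.42 = 86305.01
link = 101494.09/86305.01 = 1.175993
Chained index = 100 × 1.029870 × 1.192889 × 1.175993 = 144.4732

144.47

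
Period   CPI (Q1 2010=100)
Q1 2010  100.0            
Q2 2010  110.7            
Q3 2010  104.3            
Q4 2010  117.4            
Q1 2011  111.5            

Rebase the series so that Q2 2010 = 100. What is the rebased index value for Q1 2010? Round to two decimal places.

Rebased(Q1 2010) = 100.0 / 110.7 × 100 = 90.3342

90.33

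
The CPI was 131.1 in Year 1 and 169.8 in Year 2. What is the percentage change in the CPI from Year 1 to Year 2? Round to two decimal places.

29.52%

Change = (169.8 − 131.1) / 131.1 × 100
       = 38.7 / 131.1 × 100 = 29.5195%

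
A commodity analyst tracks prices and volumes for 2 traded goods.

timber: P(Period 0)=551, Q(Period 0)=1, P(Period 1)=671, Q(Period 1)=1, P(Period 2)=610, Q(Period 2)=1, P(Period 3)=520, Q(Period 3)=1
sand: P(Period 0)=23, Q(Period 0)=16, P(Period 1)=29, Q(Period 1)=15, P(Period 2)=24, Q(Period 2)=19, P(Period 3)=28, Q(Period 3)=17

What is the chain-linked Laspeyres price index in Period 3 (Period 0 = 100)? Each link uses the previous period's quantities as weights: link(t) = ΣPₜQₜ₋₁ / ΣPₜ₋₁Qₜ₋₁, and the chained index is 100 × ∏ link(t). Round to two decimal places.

106.89

Link Period 0→Period 1:
ΣP(Period 1)Q(Period 0) = 671×1 + 29×16 = 671 + 464 = 1135
ΣP(Period 0)Q(Period 0) = 551×1 + 23×16 = 551 + 368 = 919
link = 1135/919 = 1.235038
Link Period 1→Period 2:
ΣP(Period 2)Q(Period 1) = 610×1 + 24×15 = 610 + 360 = 970
ΣP(Period 1)Q(Period 1) = 671×1 + 29×15 = 671 + 435 = 1106
link = 970/1106 = 0.877034
Link Period 2→Period 3:
ΣP(Period 3)Q(Period 2) = 520×1 + 28×19 = 520 + 532 = 1052
ΣP(Period 2)Q(Period 2) = 610×1 + 24×19 = 610 + 456 = 1066
link = 1052/1066 = 0.986867
Chained index = 100 × 1.235038 × 0.877034 × 0.986867 = 106.8945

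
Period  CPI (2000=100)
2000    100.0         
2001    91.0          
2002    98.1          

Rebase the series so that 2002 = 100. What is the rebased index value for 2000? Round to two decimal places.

101.94

Rebased(2000) = 100.0 / 98.1 × 100 = 101.9368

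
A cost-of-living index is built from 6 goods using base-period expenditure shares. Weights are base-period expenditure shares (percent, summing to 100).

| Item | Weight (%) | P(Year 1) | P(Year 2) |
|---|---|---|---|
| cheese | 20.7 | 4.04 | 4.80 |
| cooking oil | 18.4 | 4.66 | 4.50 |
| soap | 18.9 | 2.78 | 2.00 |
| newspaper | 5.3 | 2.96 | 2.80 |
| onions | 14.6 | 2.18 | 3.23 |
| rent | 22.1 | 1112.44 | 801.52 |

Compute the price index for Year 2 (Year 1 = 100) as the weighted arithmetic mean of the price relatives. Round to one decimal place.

98.5

cheese: 20.7 × (4.80/4.04) = 20.7 × 1.188119 = 24.5941
cooking oil: 18.4 × (4.50/4.66) = 18.4 × 0.965665 = 17.7682
soap: 18.9 × (2.00/2.78) = 18.9 × 0.719424 = 13.5971
newspaper: 5.3 × (2.80/2.96) = 5.3 × 0.945946 = 5.0135
onions: 14.6 × (3.23/2.18) = 14.6 × 1.481651 = 21.6321
rent: 22.1 × (801.52/1112.44) = 22.1 × 0.720506 = 15.9232
Index = Σ wᵢ·(p₁ᵢ/p₀ᵢ) = 24.5941 + 17.7682 + 13.5971 + 5.0135 + 21.6321 + 15.9232 = 98.5282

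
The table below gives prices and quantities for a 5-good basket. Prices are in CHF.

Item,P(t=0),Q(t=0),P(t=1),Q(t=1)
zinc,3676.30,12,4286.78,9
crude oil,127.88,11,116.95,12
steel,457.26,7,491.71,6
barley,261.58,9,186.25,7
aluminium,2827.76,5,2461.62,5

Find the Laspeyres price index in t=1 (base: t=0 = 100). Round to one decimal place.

107.6

Laspeyres price index uses base-period quantities as weights.
ΣP(t=1)·Q(t=0) = 4286.78×12 + 116.95×11 + 491.71×7 + 186.25×9 + 2461.62×5 = 51441.36 + 1286.45 + 3441.97 + 1676.25 + 12308.1 = 70154.13
ΣP(t=0)·Q(t=0) = 3676.30×12 + 127.88×11 + 457.26×7 + 261.58×9 + 2827.76×5 = 44115.6 + 1406.68 + 3200.82 + 2354.22 + 14138.8 = 65216.12
Index = 70154.13 / 65216.12 × 100 = 107.5718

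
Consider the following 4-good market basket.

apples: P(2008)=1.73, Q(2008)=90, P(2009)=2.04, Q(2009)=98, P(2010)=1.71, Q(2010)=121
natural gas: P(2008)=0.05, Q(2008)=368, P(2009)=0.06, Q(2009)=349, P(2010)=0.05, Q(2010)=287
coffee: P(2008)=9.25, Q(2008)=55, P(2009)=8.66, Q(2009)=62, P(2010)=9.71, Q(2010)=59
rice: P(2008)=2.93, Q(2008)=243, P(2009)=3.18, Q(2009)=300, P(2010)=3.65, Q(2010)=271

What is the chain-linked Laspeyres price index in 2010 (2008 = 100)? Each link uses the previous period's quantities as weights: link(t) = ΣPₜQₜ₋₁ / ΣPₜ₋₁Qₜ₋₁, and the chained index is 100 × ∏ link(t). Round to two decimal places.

Link 2008→2009:
ΣP(2009)Q(2008) = 2.04×90 + 0.06×368 + 8.66×55 + 3.18×243 = 183.6 + 22.08 + 476.3 + 772.74 = 1454.72
ΣP(2008)Q(2008) = 1.73×90 + 0.05×368 + 9.25×55 + 2.93×243 = 155.7 + 18.4 + 508.75 + 711.99 = 1394.84
link = 1454.72/1394.84 = 1.042930
Link 2009→2010:
ΣP(2010)Q(2009) = 1.71×98 + 0.05×349 + 9.71×62 + 3.65×300 = 167.58 + 17.45 + 602.02 + 1095 = 1882.05
ΣP(2009)Q(2009) = 2.04×98 + 0.06×349 + 8.66×62 + 3.18×300 = 199.92 + 20.94 + 536.92 + 954 = 1711.78
link = 1882.05/1711.78 = 1.099470
Chained index = 100 × 1.042930 × 1.099470 = 114.6669

114.67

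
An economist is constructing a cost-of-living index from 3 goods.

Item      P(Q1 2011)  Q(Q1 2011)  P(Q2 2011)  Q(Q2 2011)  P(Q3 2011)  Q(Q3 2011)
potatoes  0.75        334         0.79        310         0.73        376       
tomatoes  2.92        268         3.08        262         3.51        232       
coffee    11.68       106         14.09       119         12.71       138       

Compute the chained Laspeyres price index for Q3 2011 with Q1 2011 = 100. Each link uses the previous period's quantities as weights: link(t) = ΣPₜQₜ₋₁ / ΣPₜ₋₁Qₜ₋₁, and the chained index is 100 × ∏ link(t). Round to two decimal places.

Link Q1 2011→Q2 2011:
ΣP(Q2 2011)Q(Q1 2011) = 0.79×334 + 3.08×268 + 14.09×106 = 263.86 + 825.44 + 1493.54 = 2582.84
ΣP(Q1 2011)Q(Q1 2011) = 0.75×334 + 2.92×268 + 11.68×106 = 250.5 + 782.56 + 1238.08 = 2271.14
link = 2582.84/2271.14 = 1.137244
Link Q2 2011→Q3 2011:
ΣP(Q3 2011)Q(Q2 2011) = 0.73×310 + 3.51×262 + 12.71×119 = 226.3 + 919.62 + 1512.49 = 2658.41
ΣP(Q2 2011)Q(Q2 2011) = 0.79×310 + 3.08×262 + 14.09×119 = 244.9 + 806.96 + 1676.71 = 2728.57
link = 2658.41/2728.57 = 0.974287
Chained index = 100 × 1.137244 × 0.974287 = 110.8002

110.80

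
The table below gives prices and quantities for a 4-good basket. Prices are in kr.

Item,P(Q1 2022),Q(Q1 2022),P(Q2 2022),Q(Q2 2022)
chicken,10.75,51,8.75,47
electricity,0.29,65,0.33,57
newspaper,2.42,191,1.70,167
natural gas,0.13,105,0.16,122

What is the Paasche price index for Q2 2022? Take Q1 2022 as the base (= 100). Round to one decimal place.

77.9

Paasche price index uses current-period quantities as weights.
ΣP(Q2 2022)·Q(Q2 2022) = 8.75×47 + 0.33×57 + 1.70×167 + 0.16×122 = 411.25 + 18.81 + 283.9 + 19.52 = 733.48
ΣP(Q1 2022)·Q(Q2 2022) = 10.75×47 + 0.29×57 + 2.42×167 + 0.13×122 = 505.25 + 16.53 + 404.14 + 15.86 = 941.78
Index = 733.48 / 941.78 × 100 = 77.8823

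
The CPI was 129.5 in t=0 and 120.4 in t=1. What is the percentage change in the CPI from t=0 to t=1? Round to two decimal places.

-7.03%

Change = (120.4 − 129.5) / 129.5 × 100
       = -9.1 / 129.5 × 100 = -7.0270%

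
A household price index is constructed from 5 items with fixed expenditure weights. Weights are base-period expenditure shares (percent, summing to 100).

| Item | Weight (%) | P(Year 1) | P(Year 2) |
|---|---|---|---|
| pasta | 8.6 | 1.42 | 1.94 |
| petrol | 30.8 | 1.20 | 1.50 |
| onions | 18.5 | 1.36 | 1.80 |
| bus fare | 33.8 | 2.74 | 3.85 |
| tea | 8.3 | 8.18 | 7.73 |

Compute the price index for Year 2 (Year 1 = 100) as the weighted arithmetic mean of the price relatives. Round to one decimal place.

130.1

pasta: 8.6 × (1.94/1.42) = 8.6 × 1.366197 = 11.7493
petrol: 30.8 × (1.50/1.20) = 30.8 × 1.250000 = 38.5000
onions: 18.5 × (1.80/1.36) = 18.5 × 1.323529 = 24.4853
bus fare: 33.8 × (3.85/2.74) = 33.8 × 1.405109 = 47.4927
tea: 8.3 × (7.73/8.18) = 8.3 × 0.944988 = 7.8434
Index = Σ wᵢ·(p₁ᵢ/p₀ᵢ) = 11.7493 + 38.5000 + 24.4853 + 47.4927 + 7.8434 = 130.0707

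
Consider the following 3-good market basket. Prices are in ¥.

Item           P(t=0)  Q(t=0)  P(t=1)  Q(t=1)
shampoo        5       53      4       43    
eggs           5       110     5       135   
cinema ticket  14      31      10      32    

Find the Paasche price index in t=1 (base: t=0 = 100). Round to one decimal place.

87.2

Paasche price index uses current-period quantities as weights.
ΣP(t=1)·Q(t=1) = 4×43 + 5×135 + 10×32 = 172 + 675 + 320 = 1167
ΣP(t=0)·Q(t=1) = 5×43 + 5×135 + 14×32 = 215 + 675 + 448 = 1338
Index = 1167 / 1338 × 100 = 87.2197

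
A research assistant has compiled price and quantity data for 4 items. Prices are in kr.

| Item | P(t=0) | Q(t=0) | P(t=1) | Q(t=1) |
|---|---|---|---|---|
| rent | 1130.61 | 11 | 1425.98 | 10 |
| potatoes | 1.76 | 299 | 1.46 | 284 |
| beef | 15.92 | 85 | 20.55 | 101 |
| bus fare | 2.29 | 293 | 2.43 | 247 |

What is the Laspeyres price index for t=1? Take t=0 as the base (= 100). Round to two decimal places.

123.98

Laspeyres price index uses base-period quantities as weights.
ΣP(t=1)·Q(t=0) = 1425.98×11 + 1.46×299 + 20.55×85 + 2.43×293 = 15685.78 + 436.54 + 1746.75 + 711.99 = 18581.06
ΣP(t=0)·Q(t=0) = 1130.61×11 + 1.76×299 + 15.92×85 + 2.29×293 = 12436.71 + 526.24 + 1353.2 + 670.97 = 14987.12
Index = 18581.06 / 14987.12 × 100 = 123.9802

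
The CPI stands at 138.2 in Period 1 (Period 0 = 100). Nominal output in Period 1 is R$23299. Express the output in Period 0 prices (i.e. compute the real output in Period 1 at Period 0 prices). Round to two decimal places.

Real = Nominal ÷ (Index/100) = 23299 ÷ (138.2/100)
     = 23299 ÷ 1.382 = 16858.9001

16858.90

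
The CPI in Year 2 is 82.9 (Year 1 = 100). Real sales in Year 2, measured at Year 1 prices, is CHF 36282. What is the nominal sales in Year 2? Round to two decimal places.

Nominal = Real × (Index/100) = 36282 × (82.9/100)
        = 36282 × 0.829 = 30077.7780

30077.78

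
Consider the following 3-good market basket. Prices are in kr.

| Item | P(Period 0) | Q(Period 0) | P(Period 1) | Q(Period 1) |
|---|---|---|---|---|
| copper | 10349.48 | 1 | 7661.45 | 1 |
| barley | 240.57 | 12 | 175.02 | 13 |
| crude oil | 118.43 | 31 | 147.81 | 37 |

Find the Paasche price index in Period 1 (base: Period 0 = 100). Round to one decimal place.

Paasche price index uses current-period quantities as weights.
ΣP(Period 1)·Q(Period 1) = 7661.45×1 + 175.02×13 + 147.81×37 = 7661.45 + 2275.26 + 5468.97 = 15405.68
ΣP(Period 0)·Q(Period 1) = 10349.48×1 + 240.57×13 + 118.43×37 = 10349.48 + 3127.41 + 4381.91 = 17858.8
Index = 15405.68 / 17858.8 × 100 = 86.2638

86.3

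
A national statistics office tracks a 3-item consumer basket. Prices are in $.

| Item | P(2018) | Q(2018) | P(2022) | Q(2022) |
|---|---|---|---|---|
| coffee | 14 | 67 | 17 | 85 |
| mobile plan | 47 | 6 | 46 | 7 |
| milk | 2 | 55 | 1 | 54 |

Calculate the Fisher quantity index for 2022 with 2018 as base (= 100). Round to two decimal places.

123.10

Laspeyres component (base-period weights):
ΣP(2018)Q(2022) = 14×85 + 47×7 + 2×54 = 1190 + 329 + 108 = 1627
ΣP(2018)Q(2018) = 14×67 + 47×6 + 2×55 = 938 + 282 + 110 = 1330
L = 1627 / 1330 × 100 = 122.3308
Paasche component (current-period weights):
ΣP(2022)Q(2022) = 17×85 + 46×7 + 1×54 = 1445 + 322 + 54 = 1821
ΣP(2022)Q(2018) = 17×67 + 46×6 + 1×55 = 1139 + 276 + 55 = 1470
P = 1821 / 1470 × 100 = 123.8776
Fisher = √(L × P) = √(122.3308 × 123.8776) = 123.1018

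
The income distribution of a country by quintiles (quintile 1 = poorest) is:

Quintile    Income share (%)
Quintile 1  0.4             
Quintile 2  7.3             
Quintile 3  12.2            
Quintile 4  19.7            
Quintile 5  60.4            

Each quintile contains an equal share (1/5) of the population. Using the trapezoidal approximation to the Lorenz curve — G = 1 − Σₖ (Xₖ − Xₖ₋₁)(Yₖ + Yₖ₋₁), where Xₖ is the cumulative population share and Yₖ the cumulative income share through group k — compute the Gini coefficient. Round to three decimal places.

Cumulative income shares Yₖ: 0.0040, 0.0770, 0.1990, 0.3960, 1.0000
Σ (Xₖ−Xₖ₋₁)(Yₖ+Yₖ₋₁) = (1/5)(0.0040+0.0000) + (1/5)(0.0770+0.0040) + (1/5)(0.1990+0.0770) + (1/5)(0.3960+0.1990) + (1/5)(1.0000+0.3960)
  = 0.0008 + 0.0162 + 0.0552 + 0.1190 + 0.2792 = 0.4704
G = 1 − 0.4704 = 0.5296

0.530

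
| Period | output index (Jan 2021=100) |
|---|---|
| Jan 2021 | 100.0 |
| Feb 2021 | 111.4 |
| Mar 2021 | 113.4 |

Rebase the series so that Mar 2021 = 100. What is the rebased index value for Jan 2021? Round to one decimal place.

Rebased(Jan 2021) = 100.0 / 113.4 × 100 = 88.1834

88.2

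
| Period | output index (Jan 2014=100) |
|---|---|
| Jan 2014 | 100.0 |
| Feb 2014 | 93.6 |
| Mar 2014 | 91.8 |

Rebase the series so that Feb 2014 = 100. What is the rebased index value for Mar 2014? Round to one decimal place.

Rebased(Mar 2014) = 91.8 / 93.6 × 100 = 98.0769

98.1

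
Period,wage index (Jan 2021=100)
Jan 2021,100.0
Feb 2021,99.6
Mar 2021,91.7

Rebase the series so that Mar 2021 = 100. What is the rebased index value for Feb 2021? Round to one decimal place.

108.6

Rebased(Feb 2021) = 99.6 / 91.7 × 100 = 108.6150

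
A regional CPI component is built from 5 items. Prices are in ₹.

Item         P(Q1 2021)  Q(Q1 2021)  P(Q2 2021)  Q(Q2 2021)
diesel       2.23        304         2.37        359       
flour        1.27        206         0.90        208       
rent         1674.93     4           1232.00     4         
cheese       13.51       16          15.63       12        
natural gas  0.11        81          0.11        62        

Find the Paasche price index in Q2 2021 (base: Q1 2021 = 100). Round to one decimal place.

77.7

Paasche price index uses current-period quantities as weights.
ΣP(Q2 2021)·Q(Q2 2021) = 2.37×359 + 0.90×208 + 1232.00×4 + 15.63×12 + 0.11×62 = 850.83 + 187.2 + 4928 + 187.56 + 6.82 = 6160.41
ΣP(Q1 2021)·Q(Q2 2021) = 2.23×359 + 1.27×208 + 1674.93×4 + 13.51×12 + 0.11×62 = 800.57 + 264.16 + 6699.72 + 162.12 + 6.82 = 7933.39
Index = 6160.41 / 7933.39 × 100 = 77.6517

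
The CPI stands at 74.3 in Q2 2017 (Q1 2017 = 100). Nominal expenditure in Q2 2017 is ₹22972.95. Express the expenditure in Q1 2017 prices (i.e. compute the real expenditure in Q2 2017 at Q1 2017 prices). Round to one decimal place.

30919.2

Real = Nominal ÷ (Index/100) = 22972.95 ÷ (74.3/100)
     = 22972.95 ÷ 0.743 = 30919.1790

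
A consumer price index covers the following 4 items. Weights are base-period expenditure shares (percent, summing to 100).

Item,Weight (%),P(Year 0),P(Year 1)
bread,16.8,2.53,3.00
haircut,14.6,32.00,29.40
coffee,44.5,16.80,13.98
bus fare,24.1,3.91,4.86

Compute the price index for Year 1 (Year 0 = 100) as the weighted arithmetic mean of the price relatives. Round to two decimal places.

bread: 16.8 × (3.00/2.53) = 16.8 × 1.185771 = 19.9209
haircut: 14.6 × (29.40/32.00) = 14.6 × 0.918750 = 13.4137
coffee: 44.5 × (13.98/16.80) = 44.5 × 0.832143 = 37.0304
bus fare: 24.1 × (4.86/3.91) = 24.1 × 1.242967 = 29.9555
Index = Σ wᵢ·(p₁ᵢ/p₀ᵢ) = 19.9209 + 13.4137 + 37.0304 + 29.9555 = 100.3206

100.32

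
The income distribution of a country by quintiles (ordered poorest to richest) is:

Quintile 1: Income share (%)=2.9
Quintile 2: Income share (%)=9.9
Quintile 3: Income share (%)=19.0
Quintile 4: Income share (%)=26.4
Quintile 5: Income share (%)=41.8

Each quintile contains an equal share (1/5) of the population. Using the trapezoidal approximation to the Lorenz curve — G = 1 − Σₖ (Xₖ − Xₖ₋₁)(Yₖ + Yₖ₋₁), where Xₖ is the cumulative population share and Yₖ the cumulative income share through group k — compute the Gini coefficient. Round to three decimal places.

Cumulative income shares Yₖ: 0.0290, 0.1280, 0.3180, 0.5820, 1.0000
Σ (Xₖ−Xₖ₋₁)(Yₖ+Yₖ₋₁) = (1/5)(0.0290+0.0000) + (1/5)(0.1280+0.0290) + (1/5)(0.3180+0.1280) + (1/5)(0.5820+0.3180) + (1/5)(1.0000+0.5820)
  = 0.0058 + 0.0314 + 0.0892 + 0.1800 + 0.3164 = 0.6228
G = 1 − 0.6228 = 0.3772

0.377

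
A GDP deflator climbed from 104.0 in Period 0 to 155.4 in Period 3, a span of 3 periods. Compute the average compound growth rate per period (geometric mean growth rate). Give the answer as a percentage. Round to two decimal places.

14.32%

Growth factor = (155.4/104.0)^(1/3) = (1.494231)^(1/3) = 1.143245
Growth rate = 1.143245 − 1 = 0.143245 = 14.3245%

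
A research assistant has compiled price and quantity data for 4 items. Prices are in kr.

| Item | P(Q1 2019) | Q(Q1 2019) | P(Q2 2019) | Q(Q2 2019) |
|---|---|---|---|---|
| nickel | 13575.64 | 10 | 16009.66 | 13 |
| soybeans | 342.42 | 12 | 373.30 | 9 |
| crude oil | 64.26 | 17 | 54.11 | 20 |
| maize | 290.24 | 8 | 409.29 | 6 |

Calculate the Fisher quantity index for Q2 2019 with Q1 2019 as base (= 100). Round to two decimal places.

127.42

Laspeyres component (base-period weights):
ΣP(Q1 2019)Q(Q2 2019) = 13575.64×13 + 342.42×9 + 64.26×20 + 290.24×6 = 176483.32 + 3081.78 + 1285.2 + 1741.44 = 182591.74
ΣP(Q1 2019)Q(Q1 2019) = 13575.64×10 + 342.42×12 + 64.26×17 + 290.24×8 = 135756.4 + 4109.04 + 1092.42 + 2321.92 = 143279.78
L = 182591.74 / 143279.78 × 100 = 127.4372
Paasche component (current-period weights):
ΣP(Q2 2019)Q(Q2 2019) = 16009.66×13 + 373.30×9 + 54.11×20 + 409.29×6 = 208125.58 + 3359.7 + 1082.2 + 2455.74 = 215023.22
ΣP(Q2 2019)Q(Q1 2019) = 16009.66×10 + 373.30×12 + 54.11×17 + 409.29×8 = 160096.6 + 4479.6 + 919.87 + 3274.32 = 168770.39
P = 215023.22 / 168770.39 × 100 = 127.4058
Fisher = √(L × P) = √(127.4372 × 127.4058) = 127.4215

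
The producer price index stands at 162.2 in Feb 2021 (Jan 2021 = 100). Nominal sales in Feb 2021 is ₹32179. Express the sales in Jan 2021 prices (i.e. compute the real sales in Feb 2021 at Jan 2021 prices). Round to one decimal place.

19839.1

Real = Nominal ÷ (Index/100) = 32179 ÷ (162.2/100)
     = 32179 ÷ 1.622 = 19839.0875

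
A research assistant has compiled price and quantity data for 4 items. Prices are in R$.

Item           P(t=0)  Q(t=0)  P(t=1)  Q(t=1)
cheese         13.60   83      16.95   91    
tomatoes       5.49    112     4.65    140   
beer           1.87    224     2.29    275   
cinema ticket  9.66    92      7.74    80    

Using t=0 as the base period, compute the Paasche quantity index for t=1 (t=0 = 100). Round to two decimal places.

109.19

Paasche quantity index uses current-period prices as weights.
ΣP(t=1)·Q(t=1) = 16.95×91 + 4.65×140 + 2.29×275 + 7.74×80 = 1542.45 + 651 + 629.75 + 619.2 = 3442.4
ΣP(t=1)·Q(t=0) = 16.95×83 + 4.65×112 + 2.29×224 + 7.74×92 = 1406.85 + 520.8 + 512.96 + 712.08 = 3152.69
Index = 3442.4 / 3152.69 × 100 = 109.1893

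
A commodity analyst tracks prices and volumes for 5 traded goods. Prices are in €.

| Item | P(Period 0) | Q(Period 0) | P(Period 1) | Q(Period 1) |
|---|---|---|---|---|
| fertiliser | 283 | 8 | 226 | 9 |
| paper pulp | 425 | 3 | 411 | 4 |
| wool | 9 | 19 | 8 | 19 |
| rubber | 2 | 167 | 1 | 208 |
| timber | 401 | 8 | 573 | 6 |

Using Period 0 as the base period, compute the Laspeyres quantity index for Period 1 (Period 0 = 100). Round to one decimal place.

Laspeyres quantity index uses base-period prices as weights.
ΣP(Period 0)·Q(Period 1) = 283×9 + 425×4 + 9×19 + 2×208 + 401×6 = 2547 + 1700 + 171 + 416 + 2406 = 7240
ΣP(Period 0)·Q(Period 0) = 283×8 + 425×3 + 9×19 + 2×167 + 401×8 = 2264 + 1275 + 171 + 334 + 3208 = 7252
Index = 7240 / 7252 × 100 = 99.8345

99.8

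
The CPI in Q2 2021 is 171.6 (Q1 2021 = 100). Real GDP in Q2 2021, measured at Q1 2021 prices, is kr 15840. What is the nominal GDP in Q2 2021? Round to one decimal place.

27181.4

Nominal = Real × (Index/100) = 15840 × (171.6/100)
        = 15840 × 1.716 = 27181.4400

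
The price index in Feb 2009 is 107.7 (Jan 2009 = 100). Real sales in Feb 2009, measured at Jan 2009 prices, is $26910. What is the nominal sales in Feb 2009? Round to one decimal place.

Nominal = Real × (Index/100) = 26910 × (107.7/100)
        = 26910 × 1.077 = 28982.0700

28982.1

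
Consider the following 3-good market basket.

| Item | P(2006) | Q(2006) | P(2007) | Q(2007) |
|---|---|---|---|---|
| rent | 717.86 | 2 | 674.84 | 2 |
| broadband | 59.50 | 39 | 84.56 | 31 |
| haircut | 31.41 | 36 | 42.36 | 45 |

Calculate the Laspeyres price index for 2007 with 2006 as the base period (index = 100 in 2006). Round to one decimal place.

126.3

Laspeyres price index uses base-period quantities as weights.
ΣP(2007)·Q(2006) = 674.84×2 + 84.56×39 + 42.36×36 = 1349.68 + 3297.84 + 1524.96 = 6172.48
ΣP(2006)·Q(2006) = 717.86×2 + 59.50×39 + 31.41×36 = 1435.72 + 2320.5 + 1130.76 = 4886.98
Index = 6172.48 / 4886.98 × 100 = 126.3046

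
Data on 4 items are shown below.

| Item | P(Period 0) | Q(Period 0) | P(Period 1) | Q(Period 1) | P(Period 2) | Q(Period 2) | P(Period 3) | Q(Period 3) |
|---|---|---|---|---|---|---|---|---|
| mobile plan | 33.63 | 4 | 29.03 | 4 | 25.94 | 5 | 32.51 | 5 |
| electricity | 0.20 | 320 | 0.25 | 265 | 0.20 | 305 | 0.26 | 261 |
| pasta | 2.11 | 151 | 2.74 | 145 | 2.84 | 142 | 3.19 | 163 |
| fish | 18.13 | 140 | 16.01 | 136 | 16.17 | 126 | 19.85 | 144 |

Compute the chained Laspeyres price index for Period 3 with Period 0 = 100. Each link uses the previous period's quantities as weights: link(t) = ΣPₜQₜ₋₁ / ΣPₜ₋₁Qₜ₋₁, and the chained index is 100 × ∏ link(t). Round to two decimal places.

Link Period 0→Period 1:
ΣP(Period 1)Q(Period 0) = 29.03×4 + 0.25×320 + 2.74×151 + 16.01×140 = 116.12 + 80 + 413.74 + 2241.4 = 2851.26
ΣP(Period 0)Q(Period 0) = 33.63×4 + 0.20×320 + 2.11×151 + 18.13×140 = 134.52 + 64 + 318.61 + 2538.2 = 3055.33
link = 2851.26/3055.33 = 0.933209
Link Period 1→Period 2:
ΣP(Period 2)Q(Period 1) = 25.94×4 + 0.20×265 + 2.84×145 + 16.17×136 = 103.76 + 53 + 411.8 + 2199.12 = 2767.68
ΣP(Period 1)Q(Period 1) = 29.03×4 + 0.25×265 + 2.74×145 + 16.01×136 = 116.12 + 66.25 + 397.3 + 2177.36 = 2757.03
link = 2767.68/2757.03 = 1.003863
Link Period 2→Period 3:
ΣP(Period 3)Q(Period 2) = 32.51×5 + 0.26×305 + 3.19×142 + 19.85×126 = 162.55 + 79.3 + 452.98 + 2501.1 = 3195.93
ΣP(Period 2)Q(Period 2) = 25.94×5 + 0.20×305 + 2.84×142 + 16.17×126 = 129.7 + 61 + 403.28 + 2037.42 = 2631.4
link = 3195.93/2631.4 = 1.214536
Chained index = 100 × 0.933209 × 1.003863 × 1.214536 = 113.7794

113.78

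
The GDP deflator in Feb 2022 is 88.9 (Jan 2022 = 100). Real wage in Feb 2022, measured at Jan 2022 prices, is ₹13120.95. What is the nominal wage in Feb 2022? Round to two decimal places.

11664.52

Nominal = Real × (Index/100) = 13120.95 × (88.9/100)
        = 13120.95 × 0.889 = 11664.5246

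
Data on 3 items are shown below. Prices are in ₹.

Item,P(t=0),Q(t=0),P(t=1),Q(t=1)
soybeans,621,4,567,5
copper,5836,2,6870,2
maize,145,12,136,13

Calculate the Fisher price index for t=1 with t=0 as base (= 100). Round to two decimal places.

Laspeyres component (base-period weights):
ΣP(t=1)Q(t=0) = 567×4 + 6870×2 + 136×12 = 2268 + 13740 + 1632 = 17640
ΣP(t=0)Q(t=0) = 621×4 + 5836×2 + 145×12 = 2484 + 11672 + 1740 = 15896
L = 17640 / 15896 × 100 = 110.9713
Paasche component (current-period weights):
ΣP(t=1)Q(t=1) = 567×5 + 6870×2 + 136×13 = 2835 + 13740 + 1768 = 18343
ΣP(t=0)Q(t=1) = 621×5 + 5836×2 + 145×13 = 3105 + 11672 + 1885 = 16662
P = 18343 / 16662 × 100 = 110.0888
Fisher = √(L × P) = √(110.9713 × 110.0888) = 110.5292

110.53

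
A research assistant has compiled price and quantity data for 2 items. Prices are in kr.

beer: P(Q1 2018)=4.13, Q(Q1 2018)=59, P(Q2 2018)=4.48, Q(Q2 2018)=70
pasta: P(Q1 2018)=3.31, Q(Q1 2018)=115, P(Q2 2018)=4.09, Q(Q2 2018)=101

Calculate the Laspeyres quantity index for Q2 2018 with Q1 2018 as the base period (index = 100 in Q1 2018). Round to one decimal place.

99.9

Laspeyres quantity index uses base-period prices as weights.
ΣP(Q1 2018)·Q(Q2 2018) = 4.13×70 + 3.31×101 = 289.1 + 334.31 = 623.41
ΣP(Q1 2018)·Q(Q1 2018) = 4.13×59 + 3.31×115 = 243.67 + 380.65 = 624.32
Index = 623.41 / 624.32 × 100 = 99.8542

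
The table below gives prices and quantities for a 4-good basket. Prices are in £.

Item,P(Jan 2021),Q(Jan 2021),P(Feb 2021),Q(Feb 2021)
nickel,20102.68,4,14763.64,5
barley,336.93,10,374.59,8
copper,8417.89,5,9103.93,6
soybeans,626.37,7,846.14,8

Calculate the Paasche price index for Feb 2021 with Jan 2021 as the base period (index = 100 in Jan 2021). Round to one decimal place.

87.1

Paasche price index uses current-period quantities as weights.
ΣP(Feb 2021)·Q(Feb 2021) = 14763.64×5 + 374.59×8 + 9103.93×6 + 846.14×8 = 73818.2 + 2996.72 + 54623.58 + 6769.12 = 138207.62
ΣP(Jan 2021)·Q(Feb 2021) = 20102.68×5 + 336.93×8 + 8417.89×6 + 626.37×8 = 100513.4 + 2695.44 + 50507.34 + 5010.96 = 158727.14
Index = 138207.62 / 158727.14 × 100 = 87.0725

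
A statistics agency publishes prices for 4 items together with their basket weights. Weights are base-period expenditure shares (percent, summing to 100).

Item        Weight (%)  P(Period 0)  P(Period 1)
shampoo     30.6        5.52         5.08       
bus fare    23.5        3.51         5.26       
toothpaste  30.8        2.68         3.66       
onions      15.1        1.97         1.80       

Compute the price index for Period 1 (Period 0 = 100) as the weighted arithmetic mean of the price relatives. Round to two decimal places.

119.24

shampoo: 30.6 × (5.08/5.52) = 30.6 × 0.920290 = 28.1609
bus fare: 23.5 × (5.26/3.51) = 23.5 × 1.498575 = 35.2165
toothpaste: 30.8 × (3.66/2.68) = 30.8 × 1.365672 = 42.0627
onions: 15.1 × (1.80/1.97) = 15.1 × 0.913706 = 13.7970
Index = Σ wᵢ·(p₁ᵢ/p₀ᵢ) = 28.1609 + 35.2165 + 42.0627 + 13.7970 = 119.2370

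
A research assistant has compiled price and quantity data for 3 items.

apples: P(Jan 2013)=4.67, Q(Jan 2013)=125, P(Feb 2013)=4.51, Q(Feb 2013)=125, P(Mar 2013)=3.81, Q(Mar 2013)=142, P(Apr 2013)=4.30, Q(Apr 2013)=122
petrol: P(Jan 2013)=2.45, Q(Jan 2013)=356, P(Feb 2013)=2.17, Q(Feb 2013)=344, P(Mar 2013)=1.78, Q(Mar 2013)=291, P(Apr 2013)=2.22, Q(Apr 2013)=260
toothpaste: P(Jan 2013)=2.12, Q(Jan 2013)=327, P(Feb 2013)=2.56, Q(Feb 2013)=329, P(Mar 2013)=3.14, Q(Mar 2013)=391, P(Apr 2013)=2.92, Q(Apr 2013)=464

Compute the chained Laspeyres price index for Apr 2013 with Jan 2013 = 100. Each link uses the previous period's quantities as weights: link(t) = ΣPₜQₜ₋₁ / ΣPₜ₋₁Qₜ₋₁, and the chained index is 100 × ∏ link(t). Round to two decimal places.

Link Jan 2013→Feb 2013:
ΣP(Feb 2013)Q(Jan 2013) = 4.51×125 + 2.17×356 + 2.56×327 = 563.75 + 772.52 + 837.12 = 2173.39
ΣP(Jan 2013)Q(Jan 2013) = 4.67×125 + 2.45×356 + 2.12×327 = 583.75 + 872.2 + 693.24 = 2149.19
link = 2173.39/2149.19 = 1.011260
Link Feb 2013→Mar 2013:
ΣP(Mar 2013)Q(Feb 2013) = 3.81×125 + 1.78×344 + 3.14×329 = 476.25 + 612.32 + 1033.06 = 2121.63
ΣP(Feb 2013)Q(Feb 2013) = 4.51×125 + 2.17×344 + 2.56×329 = 563.75 + 746.48 + 842.24 = 2152.47
link = 2121.63/2152.47 = 0.985672
Link Mar 2013→Apr 2013:
ΣP(Apr 2013)Q(Mar 2013) = 4.30×142 + 2.22×291 + 2.92×391 = 610.6 + 646.02 + 1141.72 = 2398.34
ΣP(Mar 2013)Q(Mar 2013) = 3.81×142 + 1.78×291 + 3.14×391 = 541.02 + 517.98 + 1227.74 = 2286.74
link = 2398.34/2286.74 = 1.048803
Chained index = 100 × 1.011260 × 0.985672 × 1.048803 = 104.5417

104.54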